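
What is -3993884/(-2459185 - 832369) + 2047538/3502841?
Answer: 10364761259248/5764895152457 ≈ 1.7979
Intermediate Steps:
-3993884/(-2459185 - 832369) + 2047538/3502841 = -3993884/(-3291554) + 2047538*(1/3502841) = -3993884*(-1/3291554) + 2047538/3502841 = 1996942/1645777 + 2047538/3502841 = 10364761259248/5764895152457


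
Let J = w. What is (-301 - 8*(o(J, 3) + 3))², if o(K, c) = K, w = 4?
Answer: 127449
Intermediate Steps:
J = 4
(-301 - 8*(o(J, 3) + 3))² = (-301 - 8*(4 + 3))² = (-301 - 8*7)² = (-301 - 56)² = (-357)² = 127449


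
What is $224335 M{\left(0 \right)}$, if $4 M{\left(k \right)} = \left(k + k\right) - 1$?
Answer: $- \frac{224335}{4} \approx -56084.0$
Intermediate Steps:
$M{\left(k \right)} = - \frac{1}{4} + \frac{k}{2}$ ($M{\left(k \right)} = \frac{\left(k + k\right) - 1}{4} = \frac{2 k - 1}{4} = \frac{-1 + 2 k}{4} = - \frac{1}{4} + \frac{k}{2}$)
$224335 M{\left(0 \right)} = 224335 \left(- \frac{1}{4} + \frac{1}{2} \cdot 0\right) = 224335 \left(- \frac{1}{4} + 0\right) = 224335 \left(- \frac{1}{4}\right) = - \frac{224335}{4}$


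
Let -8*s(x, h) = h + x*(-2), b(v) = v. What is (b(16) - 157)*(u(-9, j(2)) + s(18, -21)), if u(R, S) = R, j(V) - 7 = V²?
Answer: 2115/8 ≈ 264.38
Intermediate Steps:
j(V) = 7 + V²
s(x, h) = -h/8 + x/4 (s(x, h) = -(h + x*(-2))/8 = -(h - 2*x)/8 = -h/8 + x/4)
(b(16) - 157)*(u(-9, j(2)) + s(18, -21)) = (16 - 157)*(-9 + (-⅛*(-21) + (¼)*18)) = -141*(-9 + (21/8 + 9/2)) = -141*(-9 + 57/8) = -141*(-15/8) = 2115/8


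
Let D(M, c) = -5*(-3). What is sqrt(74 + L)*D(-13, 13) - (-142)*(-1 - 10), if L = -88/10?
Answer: -1562 + 3*sqrt(1630) ≈ -1440.9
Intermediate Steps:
D(M, c) = 15
L = -44/5 (L = -88*1/10 = -44/5 ≈ -8.8000)
sqrt(74 + L)*D(-13, 13) - (-142)*(-1 - 10) = sqrt(74 - 44/5)*15 - (-142)*(-1 - 10) = sqrt(326/5)*15 - (-142)*(-11) = (sqrt(1630)/5)*15 - 1*1562 = 3*sqrt(1630) - 1562 = -1562 + 3*sqrt(1630)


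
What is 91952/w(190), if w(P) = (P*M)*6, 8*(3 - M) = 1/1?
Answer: 183904/6555 ≈ 28.056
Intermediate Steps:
M = 23/8 (M = 3 - 1/8/1 = 3 - 1/8*1 = 3 - 1/8 = 23/8 ≈ 2.8750)
w(P) = 69*P/4 (w(P) = (P*(23/8))*6 = (23*P/8)*6 = 69*P/4)
91952/w(190) = 91952/(((69/4)*190)) = 91952/(6555/2) = 91952*(2/6555) = 183904/6555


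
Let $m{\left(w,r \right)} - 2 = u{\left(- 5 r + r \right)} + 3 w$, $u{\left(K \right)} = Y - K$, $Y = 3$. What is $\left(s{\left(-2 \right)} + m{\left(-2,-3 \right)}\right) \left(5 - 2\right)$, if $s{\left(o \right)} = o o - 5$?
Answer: $-42$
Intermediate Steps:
$u{\left(K \right)} = 3 - K$
$m{\left(w,r \right)} = 5 + 3 w + 4 r$ ($m{\left(w,r \right)} = 2 - \left(-3 - 4 r - 3 w\right) = 2 + \left(\left(3 + 4 r\right) + 3 w\right) = 2 + \left(3 + 3 w + 4 r\right) = 5 + 3 w + 4 r$)
$s{\left(o \right)} = -5 + o^{2}$ ($s{\left(o \right)} = o^{2} - 5 = -5 + o^{2}$)
$\left(s{\left(-2 \right)} + m{\left(-2,-3 \right)}\right) \left(5 - 2\right) = \left(\left(-5 + \left(-2\right)^{2}\right) + \left(5 + 3 \left(-2\right) + 4 \left(-3\right)\right)\right) \left(5 - 2\right) = \left(\left(-5 + 4\right) - 13\right) \left(5 - 2\right) = \left(-1 - 13\right) 3 = \left(-14\right) 3 = -42$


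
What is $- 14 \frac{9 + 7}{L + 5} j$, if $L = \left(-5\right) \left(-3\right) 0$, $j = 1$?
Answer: $- \frac{224}{5} \approx -44.8$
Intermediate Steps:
$L = 0$ ($L = 15 \cdot 0 = 0$)
$- 14 \frac{9 + 7}{L + 5} j = - 14 \frac{9 + 7}{0 + 5} \cdot 1 = - 14 \cdot \frac{16}{5} \cdot 1 = - 14 \cdot 16 \cdot \frac{1}{5} \cdot 1 = \left(-14\right) \frac{16}{5} \cdot 1 = \left(- \frac{224}{5}\right) 1 = - \frac{224}{5}$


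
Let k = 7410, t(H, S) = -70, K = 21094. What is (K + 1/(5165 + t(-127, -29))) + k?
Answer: 145227881/5095 ≈ 28504.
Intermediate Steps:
(K + 1/(5165 + t(-127, -29))) + k = (21094 + 1/(5165 - 70)) + 7410 = (21094 + 1/5095) + 7410 = 107473931/5095 + 7410 = 145227881/5095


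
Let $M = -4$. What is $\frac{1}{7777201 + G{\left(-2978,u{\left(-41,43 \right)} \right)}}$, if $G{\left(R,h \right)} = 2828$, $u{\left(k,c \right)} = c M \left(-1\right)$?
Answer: $\frac{1}{7780029} \approx 1.2853 \cdot 10^{-7}$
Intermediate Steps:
$u{\left(k,c \right)} = 4 c$ ($u{\left(k,c \right)} = c \left(-4\right) \left(-1\right) = - 4 c \left(-1\right) = 4 c$)
$\frac{1}{7777201 + G{\left(-2978,u{\left(-41,43 \right)} \right)}} = \frac{1}{7777201 + 2828} = \frac{1}{7780029}$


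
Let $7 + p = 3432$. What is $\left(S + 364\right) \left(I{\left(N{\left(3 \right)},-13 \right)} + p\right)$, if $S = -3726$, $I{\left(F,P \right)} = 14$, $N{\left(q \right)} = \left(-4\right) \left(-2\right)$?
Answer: $-11561918$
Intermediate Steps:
$p = 3425$ ($p = -7 + 3432 = 3425$)
$N{\left(q \right)} = 8$
$\left(S + 364\right) \left(I{\left(N{\left(3 \right)},-13 \right)} + p\right) = \left(-3726 + 364\right) \left(14 + 3425\right) = \left(-3362\right) 3439 = -11561918$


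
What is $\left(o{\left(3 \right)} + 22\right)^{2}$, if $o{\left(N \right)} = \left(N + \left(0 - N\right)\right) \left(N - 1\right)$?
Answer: $484$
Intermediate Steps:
$o{\left(N \right)} = 0$ ($o{\left(N \right)} = \left(N - N\right) \left(-1 + N\right) = 0 \left(-1 + N\right) = 0$)
$\left(o{\left(3 \right)} + 22\right)^{2} = \left(0 + 22\right)^{2} = 22^{2} = 484$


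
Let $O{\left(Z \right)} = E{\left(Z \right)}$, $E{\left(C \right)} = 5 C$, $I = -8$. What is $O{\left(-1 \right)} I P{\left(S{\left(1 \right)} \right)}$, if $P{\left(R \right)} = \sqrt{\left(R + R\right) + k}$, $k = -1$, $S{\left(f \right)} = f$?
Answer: $40$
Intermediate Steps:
$P{\left(R \right)} = \sqrt{-1 + 2 R}$ ($P{\left(R \right)} = \sqrt{\left(R + R\right) - 1} = \sqrt{2 R - 1} = \sqrt{-1 + 2 R}$)
$O{\left(Z \right)} = 5 Z$
$O{\left(-1 \right)} I P{\left(S{\left(1 \right)} \right)} = 5 \left(-1\right) \left(-8\right) \sqrt{-1 + 2 \cdot 1} = \left(-5\right) \left(-8\right) \sqrt{-1 + 2} = 40 \sqrt{1} = 40 \cdot 1 = 40$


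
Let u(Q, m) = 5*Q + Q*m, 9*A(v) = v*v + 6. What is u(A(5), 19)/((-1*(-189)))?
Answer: 248/567 ≈ 0.43739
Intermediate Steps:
A(v) = ⅔ + v²/9 (A(v) = (v*v + 6)/9 = (v² + 6)/9 = (6 + v²)/9 = ⅔ + v²/9)
u(A(5), 19)/((-1*(-189))) = ((⅔ + (⅑)*5²)*(5 + 19))/((-1*(-189))) = ((⅔ + (⅑)*25)*24)/189 = ((⅔ + 25/9)*24)*(1/189) = ((31/9)*24)*(1/189) = (248/3)*(1/189) = 248/567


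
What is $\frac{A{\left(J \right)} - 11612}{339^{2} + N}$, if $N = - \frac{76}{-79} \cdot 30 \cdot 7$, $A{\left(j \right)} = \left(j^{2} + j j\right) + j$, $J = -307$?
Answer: $\frac{13949741}{9094719} \approx 1.5338$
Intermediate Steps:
$A{\left(j \right)} = j + 2 j^{2}$ ($A{\left(j \right)} = \left(j^{2} + j^{2}\right) + j = 2 j^{2} + j = j + 2 j^{2}$)
$N = \frac{15960}{79}$ ($N = \left(-76\right) \left(- \frac{1}{79}\right) 30 \cdot 7 = \frac{76}{79} \cdot 30 \cdot 7 = \frac{2280}{79} \cdot 7 = \frac{15960}{79} \approx 202.03$)
$\frac{A{\left(J \right)} - 11612}{339^{2} + N} = \frac{- 307 \left(1 + 2 \left(-307\right)\right) - 11612}{339^{2} + \frac{15960}{79}} = \frac{- 307 \left(1 - 614\right) - 11612}{114921 + \frac{15960}{79}} = \frac{\left(-307\right) \left(-613\right) - 11612}{\frac{9094719}{79}} = \left(188191 - 11612\right) \frac{79}{9094719} = 176579 \cdot \frac{79}{9094719} = \frac{13949741}{9094719}$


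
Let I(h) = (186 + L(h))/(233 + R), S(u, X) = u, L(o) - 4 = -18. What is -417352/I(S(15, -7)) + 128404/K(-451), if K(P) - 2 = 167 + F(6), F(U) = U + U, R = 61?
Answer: -5546720960/7783 ≈ -7.1267e+5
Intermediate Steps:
L(o) = -14 (L(o) = 4 - 18 = -14)
F(U) = 2*U
I(h) = 86/147 (I(h) = (186 - 14)/(233 + 61) = 172/294 = 172*(1/294) = 86/147)
K(P) = 181 (K(P) = 2 + (167 + 2*6) = 2 + (167 + 12) = 2 + 179 = 181)
-417352/I(S(15, -7)) + 128404/K(-451) = -417352/86/147 + 128404/181 = -417352*147/86 + 128404*(1/181) = -30675372/43 + 128404/181 = -5546720960/7783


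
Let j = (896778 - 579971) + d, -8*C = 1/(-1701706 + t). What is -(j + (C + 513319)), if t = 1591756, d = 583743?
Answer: -1243639172401/879600 ≈ -1.4139e+6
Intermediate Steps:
C = 1/879600 (C = -1/(8*(-1701706 + 1591756)) = -1/8/(-109950) = -1/8*(-1/109950) = 1/879600 ≈ 1.1369e-6)
j = 900550 (j = (896778 - 579971) + 583743 = 316807 + 583743 = 900550)
-(j + (C + 513319)) = -(900550 + (1/879600 + 513319)) = -(900550 + 451515392401/879600) = -1*1243639172401/879600 = -1243639172401/879600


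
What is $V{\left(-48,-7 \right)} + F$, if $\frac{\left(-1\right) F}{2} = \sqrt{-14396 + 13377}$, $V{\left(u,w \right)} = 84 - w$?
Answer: $91 - 2 i \sqrt{1019} \approx 91.0 - 63.844 i$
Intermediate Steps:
$F = - 2 i \sqrt{1019}$ ($F = - 2 \sqrt{-14396 + 13377} = - 2 \sqrt{-1019} = - 2 i \sqrt{1019} \approx - 63.844 i$)
$V{\left(-48,-7 \right)} + F = \left(84 - -7\right) - 2 i \sqrt{1019} = \left(84 + 7\right) - 2 i \sqrt{1019} = 91 - 2 i \sqrt{1019}$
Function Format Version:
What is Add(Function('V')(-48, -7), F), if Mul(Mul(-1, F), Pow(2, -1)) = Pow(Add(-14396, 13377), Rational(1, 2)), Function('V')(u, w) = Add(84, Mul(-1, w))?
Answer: Add(91, Mul(-2, I, Pow(1019, Rational(1, 2)))) ≈ Add(91.000, Mul(-63.844, I))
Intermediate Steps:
F = Mul(-2, I, Pow(1019, Rational(1, 2))) (F = Mul(-2, Pow(Add(-14396, 13377), Rational(1, 2))) = Mul(-2, Pow(-1019, Rational(1, 2))) = Mul(-2, Mul(I, Pow(1019, Rational(1, 2)))) = Mul(-2, I, Pow(1019, Rational(1, 2))) ≈ Mul(-63.844, I))
Add(Function('V')(-48, -7), F) = Add(Add(84, Mul(-1, -7)), Mul(-2, I, Pow(1019, Rational(1, 2)))) = Add(Add(84, 7), Mul(-2, I, Pow(1019, Rational(1, 2)))) = Add(91, Mul(-2, I, Pow(1019, Rational(1, 2))))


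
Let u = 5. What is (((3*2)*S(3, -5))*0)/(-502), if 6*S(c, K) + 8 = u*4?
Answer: 0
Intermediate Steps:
S(c, K) = 2 (S(c, K) = -4/3 + (5*4)/6 = -4/3 + (⅙)*20 = -4/3 + 10/3 = 2)
(((3*2)*S(3, -5))*0)/(-502) = (((3*2)*2)*0)/(-502) = ((6*2)*0)*(-1/502) = (12*0)*(-1/502) = 0*(-1/502) = 0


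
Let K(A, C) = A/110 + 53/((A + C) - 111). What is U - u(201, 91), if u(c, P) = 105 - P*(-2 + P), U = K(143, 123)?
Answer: 2478649/310 ≈ 7995.6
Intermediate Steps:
K(A, C) = 53/(-111 + A + C) + A/110 (K(A, C) = A*(1/110) + 53/(-111 + A + C) = A/110 + 53/(-111 + A + C) = 53/(-111 + A + C) + A/110)
U = 509/310 (U = (5830 + 143**2 - 111*143 + 143*123)/(110*(-111 + 143 + 123)) = (1/110)*(5830 + 20449 - 15873 + 17589)/155 = (1/110)*(1/155)*27995 = 509/310 ≈ 1.6419)
u(c, P) = 105 - P*(-2 + P)
U - u(201, 91) = 509/310 - (105 - 1*91**2 + 2*91) = 509/310 - (105 - 1*8281 + 182) = 509/310 - (105 - 8281 + 182) = 509/310 - 1*(-7994) = 509/310 + 7994 = 2478649/310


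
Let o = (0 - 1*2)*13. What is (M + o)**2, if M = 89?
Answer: 3969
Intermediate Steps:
o = -26 (o = (0 - 2)*13 = -2*13 = -26)
(M + o)**2 = (89 - 26)**2 = 63**2 = 3969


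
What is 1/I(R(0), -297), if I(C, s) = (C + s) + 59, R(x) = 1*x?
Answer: -1/238 ≈ -0.0042017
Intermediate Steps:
R(x) = x
I(C, s) = 59 + C + s
1/I(R(0), -297) = 1/(59 + 0 - 297) = 1/(-238) = -1/238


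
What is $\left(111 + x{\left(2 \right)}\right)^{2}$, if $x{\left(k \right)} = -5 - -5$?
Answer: $12321$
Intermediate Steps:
$x{\left(k \right)} = 0$ ($x{\left(k \right)} = -5 + 5 = 0$)
$\left(111 + x{\left(2 \right)}\right)^{2} = \left(111 + 0\right)^{2} = 111^{2} = 12321$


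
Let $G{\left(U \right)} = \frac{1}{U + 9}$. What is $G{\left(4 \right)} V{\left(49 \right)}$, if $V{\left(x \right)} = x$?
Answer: $\frac{49}{13} \approx 3.7692$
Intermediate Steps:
$G{\left(U \right)} = \frac{1}{9 + U}$
$G{\left(4 \right)} V{\left(49 \right)} = \frac{1}{9 + 4} \cdot 49 = \frac{1}{13} \cdot 49 = \frac{49}{13}$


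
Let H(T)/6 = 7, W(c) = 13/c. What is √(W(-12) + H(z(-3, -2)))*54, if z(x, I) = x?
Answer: 9*√1473 ≈ 345.42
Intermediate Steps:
H(T) = 42 (H(T) = 6*7 = 42)
√(W(-12) + H(z(-3, -2)))*54 = √(13/(-12) + 42)*54 = √(13*(-1/12) + 42)*54 = √(-13/12 + 42)*54 = √(491/12)*54 = (√1473/6)*54 = 9*√1473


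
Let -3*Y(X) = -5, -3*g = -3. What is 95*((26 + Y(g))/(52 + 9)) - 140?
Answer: -17735/183 ≈ -96.913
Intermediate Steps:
g = 1 (g = -⅓*(-3) = 1)
Y(X) = 5/3 (Y(X) = -⅓*(-5) = 5/3)
95*((26 + Y(g))/(52 + 9)) - 140 = 95*((26 + 5/3)/(52 + 9)) - 140 = 95*((83/3)/61) - 140 = 95*((83/3)*(1/61)) - 140 = 95*(83/183) - 140 = 7885/183 - 140 = -17735/183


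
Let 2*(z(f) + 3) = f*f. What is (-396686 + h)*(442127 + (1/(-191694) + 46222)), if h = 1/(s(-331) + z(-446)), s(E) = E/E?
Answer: -3693317844464432572075/19065118464 ≈ -1.9372e+11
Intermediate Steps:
z(f) = -3 + f²/2 (z(f) = -3 + (f*f)/2 = -3 + f²/2)
s(E) = 1
h = 1/99456 (h = 1/(1 + (-3 + (½)*(-446)²)) = 1/(1 + (-3 + (½)*198916)) = 1/(1 + (-3 + 99458)) = 1/(1 + 99455) = 1/99456 ≈ 1.0055e-5)
(-396686 + h)*(442127 + (1/(-191694) + 46222)) = (-396686 + 1/99456)*(442127 + (1/(-191694) + 46222)) = -39452802815*(442127 + (-1/191694 + 46222))/99456 = -39452802815*(442127 + 8860480067/191694)/99456 = -39452802815/99456*93613573205/191694 = -3693317844464432572075/19065118464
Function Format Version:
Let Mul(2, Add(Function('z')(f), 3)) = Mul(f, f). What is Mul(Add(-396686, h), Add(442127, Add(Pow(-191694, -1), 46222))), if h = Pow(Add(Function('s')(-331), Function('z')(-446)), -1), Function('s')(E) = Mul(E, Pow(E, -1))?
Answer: Rational(-3693317844464432572075, 19065118464) ≈ -1.9372e+11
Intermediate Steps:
Function('z')(f) = Add(-3, Mul(Rational(1, 2), Pow(f, 2))) (Function('z')(f) = Add(-3, Mul(Rational(1, 2), Mul(f, f))) = Add(-3, Mul(Rational(1, 2), Pow(f, 2))))
Function('s')(E) = 1
h = Rational(1, 99456) (h = Pow(Add(1, Add(-3, Mul(Rational(1, 2), Pow(-446, 2)))), -1) = Pow(Add(1, Add(-3, Mul(Rational(1, 2), 198916))), -1) = Pow(Add(1, Add(-3, 99458)), -1) = Pow(Add(1, 99455), -1) = Pow(99456, -1) = Rational(1, 99456) ≈ 1.0055e-5)
Mul(Add(-396686, h), Add(442127, Add(Pow(-191694, -1), 46222))) = Mul(Add(-396686, Rational(1, 99456)), Add(442127, Add(Pow(-191694, -1), 46222))) = Mul(Rational(-39452802815, 99456), Add(442127, Add(Rational(-1, 191694), 46222))) = Mul(Rational(-39452802815, 99456), Add(442127, Rational(8860480067, 191694))) = Mul(Rational(-39452802815, 99456), Rational(93613573205, 191694)) = Rational(-3693317844464432572075, 19065118464)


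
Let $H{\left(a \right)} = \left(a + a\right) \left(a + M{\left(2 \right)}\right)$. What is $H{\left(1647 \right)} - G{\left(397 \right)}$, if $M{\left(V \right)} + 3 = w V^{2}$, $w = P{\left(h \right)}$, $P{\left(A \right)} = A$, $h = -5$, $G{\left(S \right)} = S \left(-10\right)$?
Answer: $5353426$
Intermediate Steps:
$G{\left(S \right)} = - 10 S$
$w = -5$
$M{\left(V \right)} = -3 - 5 V^{2}$
$H{\left(a \right)} = 2 a \left(-23 + a\right)$ ($H{\left(a \right)} = \left(a + a\right) \left(a - \left(3 + 5 \cdot 2^{2}\right)\right) = 2 a \left(a - 23\right) = 2 a \left(-23 + a\right)$)
$H{\left(1647 \right)} - G{\left(397 \right)} = 2 \cdot 1647 \left(-23 + 1647\right) - \left(-10\right) 397 = 2 \cdot 1647 \cdot 1624 - -3970 = 5349456 + 3970 = 5353426$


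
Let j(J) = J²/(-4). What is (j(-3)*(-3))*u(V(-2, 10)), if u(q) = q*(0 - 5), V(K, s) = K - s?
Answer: 405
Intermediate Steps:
j(J) = -J²/4 (j(J) = J²*(-¼) = -J²/4)
u(q) = -5*q (u(q) = q*(-5) = -5*q)
(j(-3)*(-3))*u(V(-2, 10)) = (-¼*(-3)²*(-3))*(-5*(-2 - 1*10)) = (-¼*9*(-3))*(-5*(-2 - 10)) = (-9/4*(-3))*(-5*(-12)) = (27/4)*60 = 405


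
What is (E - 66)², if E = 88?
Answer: 484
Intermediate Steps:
(E - 66)² = (88 - 66)² = 22² = 484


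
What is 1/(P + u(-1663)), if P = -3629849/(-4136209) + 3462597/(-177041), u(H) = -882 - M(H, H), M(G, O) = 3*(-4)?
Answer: -732278577569/650761755262994 ≈ -0.0011253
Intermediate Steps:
M(G, O) = -12
u(H) = -870 (u(H) = -882 - 1*(-12) = -882 + 12 = -870)
P = -13679392777964/732278577569 (P = -3629849*(-1/4136209) + 3462597*(-1/177041) = 3629849/4136209 - 3462597/177041 = -13679392777964/732278577569 ≈ -18.681)
1/(P + u(-1663)) = 1/(-13679392777964/732278577569 - 870) = 1/(-650761755262994/732278577569) = -732278577569/650761755262994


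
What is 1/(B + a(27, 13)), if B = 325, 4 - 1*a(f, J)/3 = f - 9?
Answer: 1/283 ≈ 0.0035336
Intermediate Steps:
a(f, J) = 39 - 3*f (a(f, J) = 12 - 3*(f - 9) = 12 - 3*(-9 + f) = 12 + (27 - 3*f) = 39 - 3*f)
1/(B + a(27, 13)) = 1/(325 + (39 - 3*27)) = 1/(325 + (39 - 81)) = 1/(325 - 42) = 1/283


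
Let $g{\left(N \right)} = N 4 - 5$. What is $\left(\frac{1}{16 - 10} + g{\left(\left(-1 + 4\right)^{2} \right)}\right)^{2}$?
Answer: $\frac{34969}{36} \approx 971.36$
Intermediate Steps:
$g{\left(N \right)} = -5 + 4 N$ ($g{\left(N \right)} = 4 N - 5 = -5 + 4 N$)
$\left(\frac{1}{16 - 10} + g{\left(\left(-1 + 4\right)^{2} \right)}\right)^{2} = \left(\frac{1}{16 - 10} - \left(5 - 4 \left(-1 + 4\right)^{2}\right)\right)^{2} = \left(\frac{1}{6} - \left(5 - 4 \cdot 3^{2}\right)\right)^{2} = \left(\frac{1}{6} + \left(-5 + 4 \cdot 9\right)\right)^{2} = \left(\frac{1}{6} + \left(-5 + 36\right)\right)^{2} = \left(\frac{1}{6} + 31\right)^{2} = \left(\frac{187}{6}\right)^{2} = \frac{34969}{36}$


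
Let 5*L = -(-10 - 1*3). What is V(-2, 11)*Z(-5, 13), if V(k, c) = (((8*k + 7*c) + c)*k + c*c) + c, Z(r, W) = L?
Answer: -156/5 ≈ -31.200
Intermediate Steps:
L = 13/5 (L = (-(-10 - 1*3))/5 = (-(-10 - 3))/5 = (-1*(-13))/5 = (1/5)*13 = 13/5 ≈ 2.6000)
Z(r, W) = 13/5
V(k, c) = c + c**2 + k*(8*c + 8*k) (V(k, c) = (((7*c + 8*k) + c)*k + c**2) + c = ((8*c + 8*k)*k + c**2) + c = (k*(8*c + 8*k) + c**2) + c = (c**2 + k*(8*c + 8*k)) + c = c + c**2 + k*(8*c + 8*k))
V(-2, 11)*Z(-5, 13) = (11 + 11**2 + 8*(-2)**2 + 8*11*(-2))*(13/5) = (11 + 121 + 8*4 - 176)*(13/5) = (11 + 121 + 32 - 176)*(13/5) = -12*13/5 = -156/5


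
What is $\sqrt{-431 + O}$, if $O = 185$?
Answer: $i \sqrt{246} \approx 15.684 i$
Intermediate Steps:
$\sqrt{-431 + O} = \sqrt{-431 + 185} = \sqrt{-246} = i \sqrt{246}$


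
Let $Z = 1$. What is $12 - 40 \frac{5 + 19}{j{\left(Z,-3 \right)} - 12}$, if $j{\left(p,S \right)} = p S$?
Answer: $76$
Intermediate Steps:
$j{\left(p,S \right)} = S p$
$12 - 40 \frac{5 + 19}{j{\left(Z,-3 \right)} - 12} = 12 - 40 \frac{5 + 19}{\left(-3\right) 1 - 12} = 12 - 40 \frac{24}{-3 - 12} = 12 - 40 \frac{24}{-15} = 12 - 40 \cdot 24 \left(- \frac{1}{15}\right) = 12 - -64 = 12 + 64 = 76$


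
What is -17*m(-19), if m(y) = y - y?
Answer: 0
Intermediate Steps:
m(y) = 0
-17*m(-19) = -17*0 = 0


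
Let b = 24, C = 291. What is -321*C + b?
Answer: -93387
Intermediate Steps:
-321*C + b = -321*291 + 24 = -93411 + 24 = -93387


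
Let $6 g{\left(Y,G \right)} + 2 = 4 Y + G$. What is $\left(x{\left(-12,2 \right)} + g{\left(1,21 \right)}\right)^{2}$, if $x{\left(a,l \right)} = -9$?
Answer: $\frac{961}{36} \approx 26.694$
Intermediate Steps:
$g{\left(Y,G \right)} = - \frac{1}{3} + \frac{G}{6} + \frac{2 Y}{3}$ ($g{\left(Y,G \right)} = - \frac{1}{3} + \frac{4 Y + G}{6} = - \frac{1}{3} + \frac{G + 4 Y}{6} = - \frac{1}{3} + \left(\frac{G}{6} + \frac{2 Y}{3}\right) = - \frac{1}{3} + \frac{G}{6} + \frac{2 Y}{3}$)
$\left(x{\left(-12,2 \right)} + g{\left(1,21 \right)}\right)^{2} = \left(-9 + \left(- \frac{1}{3} + \frac{1}{6} \cdot 21 + \frac{2}{3} \cdot 1\right)\right)^{2} = \left(-9 + \left(- \frac{1}{3} + \frac{7}{2} + \frac{2}{3}\right)\right)^{2} = \left(-9 + \frac{23}{6}\right)^{2} = \left(- \frac{31}{6}\right)^{2} = \frac{961}{36}$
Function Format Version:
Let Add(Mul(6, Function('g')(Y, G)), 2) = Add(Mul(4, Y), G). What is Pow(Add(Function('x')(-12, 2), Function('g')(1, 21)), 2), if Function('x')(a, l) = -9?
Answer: Rational(961, 36) ≈ 26.694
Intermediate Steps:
Function('g')(Y, G) = Add(Rational(-1, 3), Mul(Rational(1, 6), G), Mul(Rational(2, 3), Y)) (Function('g')(Y, G) = Add(Rational(-1, 3), Mul(Rational(1, 6), Add(Mul(4, Y), G))) = Add(Rational(-1, 3), Mul(Rational(1, 6), Add(G, Mul(4, Y)))) = Add(Rational(-1, 3), Add(Mul(Rational(1, 6), G), Mul(Rational(2, 3), Y))) = Add(Rational(-1, 3), Mul(Rational(1, 6), G), Mul(Rational(2, 3), Y)))
Pow(Add(Function('x')(-12, 2), Function('g')(1, 21)), 2) = Pow(Add(-9, Add(Rational(-1, 3), Mul(Rational(1, 6), 21), Mul(Rational(2, 3), 1))), 2) = Pow(Add(-9, Add(Rational(-1, 3), Rational(7, 2), Rational(2, 3))), 2) = Pow(Add(-9, Rational(23, 6)), 2) = Pow(Rational(-31, 6), 2) = Rational(961, 36)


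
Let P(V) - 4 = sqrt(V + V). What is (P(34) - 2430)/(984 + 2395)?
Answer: -2426/3379 + 2*sqrt(17)/3379 ≈ -0.71552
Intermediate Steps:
P(V) = 4 + sqrt(2)*sqrt(V) (P(V) = 4 + sqrt(V + V) = 4 + sqrt(2*V) = 4 + sqrt(2)*sqrt(V))
(P(34) - 2430)/(984 + 2395) = ((4 + sqrt(2)*sqrt(34)) - 2430)/(984 + 2395) = ((4 + 2*sqrt(17)) - 2430)/3379 = (-2426 + 2*sqrt(17))*(1/3379) = -2426/3379 + 2*sqrt(17)/3379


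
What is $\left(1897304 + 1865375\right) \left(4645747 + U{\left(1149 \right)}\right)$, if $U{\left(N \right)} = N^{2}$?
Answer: $22447947254692$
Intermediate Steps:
$\left(1897304 + 1865375\right) \left(4645747 + U{\left(1149 \right)}\right) = \left(1897304 + 1865375\right) \left(4645747 + 1149^{2}\right) = 3762679 \left(4645747 + 1320201\right) = 3762679 \cdot 5965948 = 22447947254692$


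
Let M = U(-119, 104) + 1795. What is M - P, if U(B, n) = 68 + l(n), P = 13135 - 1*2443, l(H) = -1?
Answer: -8830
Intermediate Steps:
P = 10692 (P = 13135 - 2443 = 10692)
U(B, n) = 67 (U(B, n) = 68 - 1 = 67)
M = 1862 (M = 67 + 1795 = 1862)
M - P = 1862 - 1*10692 = 1862 - 10692 = -8830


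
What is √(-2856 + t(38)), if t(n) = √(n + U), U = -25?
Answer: √(-2856 + √13) ≈ 53.408*I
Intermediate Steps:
t(n) = √(-25 + n) (t(n) = √(n - 25) = √(-25 + n))
√(-2856 + t(38)) = √(-2856 + √(-25 + 38)) = √(-2856 + √13)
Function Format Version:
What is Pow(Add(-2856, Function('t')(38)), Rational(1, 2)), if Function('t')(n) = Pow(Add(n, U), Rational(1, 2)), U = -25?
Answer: Pow(Add(-2856, Pow(13, Rational(1, 2))), Rational(1, 2)) ≈ Mul(53.408, I)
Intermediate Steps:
Function('t')(n) = Pow(Add(-25, n), Rational(1, 2)) (Function('t')(n) = Pow(Add(n, -25), Rational(1, 2)) = Pow(Add(-25, n), Rational(1, 2)))
Pow(Add(-2856, Function('t')(38)), Rational(1, 2)) = Pow(Add(-2856, Pow(Add(-25, 38), Rational(1, 2))), Rational(1, 2)) = Pow(Add(-2856, Pow(13, Rational(1, 2))), Rational(1, 2))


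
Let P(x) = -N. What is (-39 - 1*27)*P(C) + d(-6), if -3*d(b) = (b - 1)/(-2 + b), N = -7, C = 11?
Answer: -11095/24 ≈ -462.29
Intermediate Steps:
d(b) = -(-1 + b)/(3*(-2 + b)) (d(b) = -(b - 1)/(3*(-2 + b)) = -(-1 + b)/(3*(-2 + b)))
P(x) = 7 (P(x) = -1*(-7) = 7)
(-39 - 1*27)*P(C) + d(-6) = (-39 - 1*27)*7 + (1 - 1*(-6))/(3*(-2 - 6)) = (-39 - 27)*7 + (1/3)*(1 + 6)/(-8) = -66*7 + (1/3)*(-1/8)*7 = -462 - 7/24 = -11095/24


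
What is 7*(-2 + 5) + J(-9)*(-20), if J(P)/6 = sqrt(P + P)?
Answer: 21 - 360*I*sqrt(2) ≈ 21.0 - 509.12*I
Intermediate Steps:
J(P) = 6*sqrt(2)*sqrt(P) (J(P) = 6*sqrt(P + P) = 6*sqrt(2*P) = 6*(sqrt(2)*sqrt(P)) = 6*sqrt(2)*sqrt(P))
7*(-2 + 5) + J(-9)*(-20) = 7*(-2 + 5) + (6*sqrt(2)*sqrt(-9))*(-20) = 7*3 + (6*sqrt(2)*(3*I))*(-20) = 21 + (18*I*sqrt(2))*(-20) = 21 - 360*I*sqrt(2)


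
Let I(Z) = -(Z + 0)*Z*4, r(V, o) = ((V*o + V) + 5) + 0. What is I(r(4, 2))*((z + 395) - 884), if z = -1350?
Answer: 2125884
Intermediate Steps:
r(V, o) = 5 + V + V*o (r(V, o) = ((V + V*o) + 5) + 0 = (5 + V + V*o) + 0 = 5 + V + V*o)
I(Z) = -4*Z² (I(Z) = -Z*Z*4 = -Z²*4 = -4*Z²)
I(r(4, 2))*((z + 395) - 884) = (-4*(5 + 4 + 4*2)²)*((-1350 + 395) - 884) = (-4*(5 + 4 + 8)²)*(-955 - 884) = -4*17²*(-1839) = -4*289*(-1839) = -1156*(-1839) = 2125884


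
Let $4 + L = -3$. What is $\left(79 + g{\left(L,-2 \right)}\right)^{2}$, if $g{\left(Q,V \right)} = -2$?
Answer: $5929$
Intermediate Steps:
$L = -7$ ($L = -4 - 3 = -7$)
$\left(79 + g{\left(L,-2 \right)}\right)^{2} = \left(79 - 2\right)^{2} = 77^{2} = 5929$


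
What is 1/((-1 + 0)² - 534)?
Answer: -1/533 ≈ -0.0018762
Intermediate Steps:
1/((-1 + 0)² - 534) = 1/((-1)² - 534) = 1/(1 - 534) = 1/(-533) = -1/533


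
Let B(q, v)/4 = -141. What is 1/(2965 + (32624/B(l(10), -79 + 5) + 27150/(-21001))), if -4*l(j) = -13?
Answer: 2961141/8604670759 ≈ 0.00034413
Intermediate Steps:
l(j) = 13/4 (l(j) = -¼*(-13) = 13/4)
B(q, v) = -564 (B(q, v) = 4*(-141) = -564)
1/(2965 + (32624/B(l(10), -79 + 5) + 27150/(-21001))) = 1/(2965 + (32624/(-564) + 27150/(-21001))) = 1/(2965 + (32624*(-1/564) + 27150*(-1/21001))) = 1/(2965 + (-8156/141 - 27150/21001)) = 1/(2965 - 175112306/2961141) = 1/(8604670759/2961141) = 2961141/8604670759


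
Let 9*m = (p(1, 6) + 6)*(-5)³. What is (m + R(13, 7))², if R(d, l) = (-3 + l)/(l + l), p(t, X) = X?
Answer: 12208036/441 ≈ 27683.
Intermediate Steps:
R(d, l) = (-3 + l)/(2*l) (R(d, l) = (-3 + l)/((2*l)) = (-3 + l)*(1/(2*l)) = (-3 + l)/(2*l))
m = -500/3 (m = ((6 + 6)*(-5)³)/9 = (12*(-125))/9 = (⅑)*(-1500) = -500/3 ≈ -166.67)
(m + R(13, 7))² = (-500/3 + (½)*(-3 + 7)/7)² = (-500/3 + (½)*(⅐)*4)² = (-500/3 + 2/7)² = (-3494/21)² = 12208036/441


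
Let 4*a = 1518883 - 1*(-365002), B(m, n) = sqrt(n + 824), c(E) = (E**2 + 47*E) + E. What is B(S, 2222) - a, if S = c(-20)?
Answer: -1883885/4 + sqrt(3046) ≈ -4.7092e+5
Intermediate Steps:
c(E) = E**2 + 48*E
S = -560 (S = -20*(48 - 20) = -20*28 = -560)
B(m, n) = sqrt(824 + n)
a = 1883885/4 (a = (1518883 - 1*(-365002))/4 = (1518883 + 365002)/4 = (1/4)*1883885 = 1883885/4 ≈ 4.7097e+5)
B(S, 2222) - a = sqrt(824 + 2222) - 1*1883885/4 = sqrt(3046) - 1883885/4 = -1883885/4 + sqrt(3046)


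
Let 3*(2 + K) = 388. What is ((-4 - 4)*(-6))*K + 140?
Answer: 6252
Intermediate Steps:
K = 382/3 (K = -2 + (⅓)*388 = -2 + 388/3 = 382/3 ≈ 127.33)
((-4 - 4)*(-6))*K + 140 = ((-4 - 4)*(-6))*(382/3) + 140 = -8*(-6)*(382/3) + 140 = 48*(382/3) + 140 = 6112 + 140 = 6252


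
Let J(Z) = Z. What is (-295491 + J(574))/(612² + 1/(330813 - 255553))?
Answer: -3170779060/4026883063 ≈ -0.78740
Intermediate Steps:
(-295491 + J(574))/(612² + 1/(330813 - 255553)) = (-295491 + 574)/(612² + 1/(330813 - 255553)) = -294917/(374544 + 1/75260) = -294917/28188181441/75260 = -294917*75260/28188181441 = -3170779060/4026883063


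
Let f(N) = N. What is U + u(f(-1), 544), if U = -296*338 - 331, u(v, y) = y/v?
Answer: -100923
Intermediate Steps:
U = -100379 (U = -100048 - 331 = -100379)
U + u(f(-1), 544) = -100379 + 544/(-1) = -100379 + 544*(-1) = -100379 - 544 = -100923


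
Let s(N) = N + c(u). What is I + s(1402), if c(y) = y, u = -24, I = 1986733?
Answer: 1988111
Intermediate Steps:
s(N) = -24 + N (s(N) = N - 24 = -24 + N)
I + s(1402) = 1986733 + (-24 + 1402) = 1986733 + 1378 = 1988111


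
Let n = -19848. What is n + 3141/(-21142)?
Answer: -419629557/21142 ≈ -19848.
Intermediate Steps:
n + 3141/(-21142) = -19848 + 3141/(-21142) = -19848 + 3141*(-1/21142) = -19848 - 3141/21142 = -419629557/21142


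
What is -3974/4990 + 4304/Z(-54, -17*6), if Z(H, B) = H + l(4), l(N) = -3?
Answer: -10851739/142215 ≈ -76.305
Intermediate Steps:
Z(H, B) = -3 + H (Z(H, B) = H - 3 = -3 + H)
-3974/4990 + 4304/Z(-54, -17*6) = -3974/4990 + 4304/(-3 - 54) = -3974*1/4990 + 4304/(-57) = -1987/2495 + 4304*(-1/57) = -1987/2495 - 4304/57 = -10851739/142215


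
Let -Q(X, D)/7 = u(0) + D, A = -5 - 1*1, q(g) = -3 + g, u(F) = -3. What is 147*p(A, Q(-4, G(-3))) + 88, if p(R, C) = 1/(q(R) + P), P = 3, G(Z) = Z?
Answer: 127/2 ≈ 63.500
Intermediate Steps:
A = -6 (A = -5 - 1 = -6)
Q(X, D) = 21 - 7*D (Q(X, D) = -7*(-3 + D) = 21 - 7*D)
p(R, C) = 1/R (p(R, C) = 1/((-3 + R) + 3) = 1/R)
147*p(A, Q(-4, G(-3))) + 88 = 147/(-6) + 88 = 147*(-⅙) + 88 = -49/2 + 88 = 127/2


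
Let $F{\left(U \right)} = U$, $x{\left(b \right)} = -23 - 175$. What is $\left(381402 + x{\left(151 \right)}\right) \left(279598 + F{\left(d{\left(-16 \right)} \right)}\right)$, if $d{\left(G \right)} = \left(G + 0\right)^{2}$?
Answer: $106681464216$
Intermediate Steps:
$x{\left(b \right)} = -198$ ($x{\left(b \right)} = -23 - 175 = -198$)
$d{\left(G \right)} = G^{2}$
$\left(381402 + x{\left(151 \right)}\right) \left(279598 + F{\left(d{\left(-16 \right)} \right)}\right) = \left(381402 - 198\right) \left(279598 + \left(-16\right)^{2}\right) = 381204 \left(279598 + 256\right) = 381204 \cdot 279854 = 106681464216$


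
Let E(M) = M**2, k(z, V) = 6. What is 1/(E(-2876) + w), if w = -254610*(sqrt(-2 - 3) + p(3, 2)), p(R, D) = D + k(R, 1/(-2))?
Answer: I/(2*(127305*sqrt(5) + 3117248*I)) ≈ 1.5907e-7 + 1.4526e-8*I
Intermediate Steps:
p(R, D) = 6 + D (p(R, D) = D + 6 = 6 + D)
w = -2036880 - 254610*I*sqrt(5) (w = -254610*(sqrt(-2 - 3) + (6 + 2)) = -254610*(sqrt(-5) + 8) = -254610*(I*sqrt(5) + 8) = -254610*(8 + I*sqrt(5)) = -42435*(48 + 6*I*sqrt(5)) = -2036880 - 254610*I*sqrt(5) ≈ -2.0369e+6 - 5.6933e+5*I)
1/(E(-2876) + w) = 1/((-2876)**2 + (-2036880 - 254610*I*sqrt(5))) = 1/(8271376 + (-2036880 - 254610*I*sqrt(5))) = 1/(6234496 - 254610*I*sqrt(5))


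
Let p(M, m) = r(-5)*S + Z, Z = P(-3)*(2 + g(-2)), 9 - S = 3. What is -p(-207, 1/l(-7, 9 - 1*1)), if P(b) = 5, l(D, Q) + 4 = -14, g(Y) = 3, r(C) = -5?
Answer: 5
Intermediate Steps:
S = 6 (S = 9 - 1*3 = 9 - 3 = 6)
l(D, Q) = -18 (l(D, Q) = -4 - 14 = -18)
Z = 25 (Z = 5*(2 + 3) = 5*5 = 25)
p(M, m) = -5 (p(M, m) = -5*6 + 25 = -30 + 25 = -5)
-p(-207, 1/l(-7, 9 - 1*1)) = -1*(-5) = 5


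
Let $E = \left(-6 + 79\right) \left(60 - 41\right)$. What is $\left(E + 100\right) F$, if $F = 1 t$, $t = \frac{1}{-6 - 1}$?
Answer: $- \frac{1487}{7} \approx -212.43$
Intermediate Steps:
$t = - \frac{1}{7}$ ($t = \frac{1}{-7} = - \frac{1}{7} \approx -0.14286$)
$E = 1387$ ($E = 73 \cdot 19 = 1387$)
$F = - \frac{1}{7}$ ($F = 1 \left(- \frac{1}{7}\right) = - \frac{1}{7} \approx -0.14286$)
$\left(E + 100\right) F = \left(1387 + 100\right) \left(- \frac{1}{7}\right) = 1487 \left(- \frac{1}{7}\right) = - \frac{1487}{7}$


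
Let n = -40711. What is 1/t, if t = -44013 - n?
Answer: -1/3302 ≈ -0.00030285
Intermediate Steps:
t = -3302 (t = -44013 - 1*(-40711) = -44013 + 40711 = -3302)
1/t = 1/(-3302) = -1/3302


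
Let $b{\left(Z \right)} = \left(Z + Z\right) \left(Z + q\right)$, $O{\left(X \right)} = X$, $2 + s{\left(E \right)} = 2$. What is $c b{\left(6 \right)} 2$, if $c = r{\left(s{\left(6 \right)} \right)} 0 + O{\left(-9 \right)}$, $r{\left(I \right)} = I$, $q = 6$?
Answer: $-2592$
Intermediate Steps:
$s{\left(E \right)} = 0$ ($s{\left(E \right)} = -2 + 2 = 0$)
$b{\left(Z \right)} = 2 Z \left(6 + Z\right)$ ($b{\left(Z \right)} = \left(Z + Z\right) \left(Z + 6\right) = 2 Z \left(6 + Z\right)$)
$c = -9$ ($c = 0 \cdot 0 - 9 = 0 - 9 = -9$)
$c b{\left(6 \right)} 2 = - 9 \cdot 2 \cdot 6 \left(6 + 6\right) 2 = - 9 \cdot 2 \cdot 6 \cdot 12 \cdot 2 = - 9 \cdot 144 \cdot 2 = \left(-9\right) 288 = -2592$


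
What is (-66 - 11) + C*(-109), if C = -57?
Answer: 6136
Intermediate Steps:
(-66 - 11) + C*(-109) = (-66 - 11) - 57*(-109) = -77 + 6213 = 6136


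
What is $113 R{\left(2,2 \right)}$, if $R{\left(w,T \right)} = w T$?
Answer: $452$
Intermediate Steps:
$R{\left(w,T \right)} = T w$
$113 R{\left(2,2 \right)} = 113 \cdot 2 \cdot 2 = 113 \cdot 4 = 452$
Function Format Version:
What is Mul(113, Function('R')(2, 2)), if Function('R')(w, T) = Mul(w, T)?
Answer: 452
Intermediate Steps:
Function('R')(w, T) = Mul(T, w)
Mul(113, Function('R')(2, 2)) = Mul(113, Mul(2, 2)) = Mul(113, 4) = 452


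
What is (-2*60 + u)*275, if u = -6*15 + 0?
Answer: -57750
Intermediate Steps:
u = -90 (u = -90 + 0 = -90)
(-2*60 + u)*275 = (-2*60 - 90)*275 = (-120 - 90)*275 = -210*275 = -57750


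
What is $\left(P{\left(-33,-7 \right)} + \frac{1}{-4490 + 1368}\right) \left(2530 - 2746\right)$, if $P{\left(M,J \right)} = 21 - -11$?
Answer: $- \frac{10789524}{1561} \approx -6911.9$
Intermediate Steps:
$P{\left(M,J \right)} = 32$ ($P{\left(M,J \right)} = 21 + 11 = 32$)
$\left(P{\left(-33,-7 \right)} + \frac{1}{-4490 + 1368}\right) \left(2530 - 2746\right) = \left(32 + \frac{1}{-4490 + 1368}\right) \left(2530 - 2746\right) = \left(32 + \frac{1}{-3122}\right) \left(-216\right) = \left(32 - \frac{1}{3122}\right) \left(-216\right) = \frac{99903}{3122} \left(-216\right) = - \frac{10789524}{1561}$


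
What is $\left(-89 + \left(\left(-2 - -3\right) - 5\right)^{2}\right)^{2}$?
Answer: $5329$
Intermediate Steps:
$\left(-89 + \left(\left(-2 - -3\right) - 5\right)^{2}\right)^{2} = \left(-89 + \left(\left(-2 + 3\right) - 5\right)^{2}\right)^{2} = \left(-89 + \left(1 - 5\right)^{2}\right)^{2} = \left(-89 + \left(-4\right)^{2}\right)^{2} = \left(-89 + 16\right)^{2} = \left(-73\right)^{2} = 5329$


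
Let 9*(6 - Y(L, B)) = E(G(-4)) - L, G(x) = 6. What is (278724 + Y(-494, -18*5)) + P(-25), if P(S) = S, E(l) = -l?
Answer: 2507857/9 ≈ 2.7865e+5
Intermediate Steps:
Y(L, B) = 20/3 + L/9 (Y(L, B) = 6 - (-1*6 - L)/9 = 6 - (-6 - L)/9 = 6 + (⅔ + L/9) = 20/3 + L/9)
(278724 + Y(-494, -18*5)) + P(-25) = (278724 + (20/3 + (⅑)*(-494))) - 25 = (278724 + (20/3 - 494/9)) - 25 = (278724 - 434/9) - 25 = 2508082/9 - 25 = 2507857/9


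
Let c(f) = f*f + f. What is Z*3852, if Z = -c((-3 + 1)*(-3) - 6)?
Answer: 0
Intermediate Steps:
c(f) = f + f² (c(f) = f² + f = f + f²)
Z = 0 (Z = -((-3 + 1)*(-3) - 6)*(1 + ((-3 + 1)*(-3) - 6)) = -(-2*(-3) - 6)*(1 + (-2*(-3) - 6)) = -(6 - 6)*(1 + (6 - 6)) = -0*(1 + 0) = -0 = -1*0 = 0)
Z*3852 = 0*3852 = 0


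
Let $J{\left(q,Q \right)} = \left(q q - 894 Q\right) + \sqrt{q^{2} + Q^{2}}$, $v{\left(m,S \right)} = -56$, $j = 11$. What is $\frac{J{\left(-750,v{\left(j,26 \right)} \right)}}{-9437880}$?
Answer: $- \frac{51047}{786490} - \frac{\sqrt{141409}}{4718940} \approx -0.064985$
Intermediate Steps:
$J{\left(q,Q \right)} = q^{2} + \sqrt{Q^{2} + q^{2}} - 894 Q$ ($J{\left(q,Q \right)} = \left(q^{2} - 894 Q\right) + \sqrt{Q^{2} + q^{2}} = q^{2} + \sqrt{Q^{2} + q^{2}} - 894 Q$)
$\frac{J{\left(-750,v{\left(j,26 \right)} \right)}}{-9437880} = \frac{\left(-750\right)^{2} + \sqrt{\left(-56\right)^{2} + \left(-750\right)^{2}} - -50064}{-9437880} = \left(562500 + \sqrt{3136 + 562500} + 50064\right) \left(- \frac{1}{9437880}\right) = \left(562500 + \sqrt{565636} + 50064\right) \left(- \frac{1}{9437880}\right) = \left(562500 + 2 \sqrt{141409} + 50064\right) \left(- \frac{1}{9437880}\right) = \left(612564 + 2 \sqrt{141409}\right) \left(- \frac{1}{9437880}\right) = - \frac{51047}{786490} - \frac{\sqrt{141409}}{4718940}$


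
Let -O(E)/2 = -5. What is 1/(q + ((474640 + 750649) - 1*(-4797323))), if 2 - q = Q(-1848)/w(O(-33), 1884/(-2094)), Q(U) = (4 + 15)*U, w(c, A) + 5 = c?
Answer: 5/30148182 ≈ 1.6585e-7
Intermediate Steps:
O(E) = 10 (O(E) = -2*(-5) = 10)
w(c, A) = -5 + c
Q(U) = 19*U
q = 35122/5 (q = 2 - 19*(-1848)/(-5 + 10) = 2 - (-35112)/5 = 2 - 1*(-35112/5) = 2 + 35112/5 = 35122/5 ≈ 7024.4)
1/(q + ((474640 + 750649) - 1*(-4797323))) = 1/(35122/5 + ((474640 + 750649) - 1*(-4797323))) = 1/(35122/5 + (1225289 + 4797323)) = 1/(35122/5 + 6022612) = 1/(30148182/5) = 5/30148182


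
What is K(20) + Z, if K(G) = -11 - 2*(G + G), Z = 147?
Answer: 56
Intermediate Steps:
K(G) = -11 - 4*G
K(20) + Z = (-11 - 4*20) + 147 = (-11 - 80) + 147 = -91 + 147 = 56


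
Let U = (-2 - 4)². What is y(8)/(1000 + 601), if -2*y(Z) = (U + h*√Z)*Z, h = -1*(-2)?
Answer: -144/1601 - 16*√2/1601 ≈ -0.10408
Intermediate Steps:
h = 2
U = 36 (U = (-6)² = 36)
y(Z) = -Z*(36 + 2*√Z)/2 (y(Z) = -(36 + 2*√Z)*Z/2 = -Z*(36 + 2*√Z)/2)
y(8)/(1000 + 601) = (-8^(3/2) - 18*8)/(1000 + 601) = (-16*√2 - 144)/1601 = (-16*√2 - 144)*(1/1601) = (-144 - 16*√2)*(1/1601) = -144/1601 - 16*√2/1601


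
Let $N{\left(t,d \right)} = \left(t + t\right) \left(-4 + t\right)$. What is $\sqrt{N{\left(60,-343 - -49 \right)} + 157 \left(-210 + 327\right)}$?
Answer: $\sqrt{25089} \approx 158.4$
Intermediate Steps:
$N{\left(t,d \right)} = 2 t \left(-4 + t\right)$
$\sqrt{N{\left(60,-343 - -49 \right)} + 157 \left(-210 + 327\right)} = \sqrt{2 \cdot 60 \left(-4 + 60\right) + 157 \left(-210 + 327\right)} = \sqrt{2 \cdot 60 \cdot 56 + 157 \cdot 117} = \sqrt{6720 + 18369} = \sqrt{25089}$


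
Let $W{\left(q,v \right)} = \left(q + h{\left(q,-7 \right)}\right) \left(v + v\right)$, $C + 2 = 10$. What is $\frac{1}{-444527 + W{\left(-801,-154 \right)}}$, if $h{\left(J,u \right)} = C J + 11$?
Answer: $\frac{1}{1772457} \approx 5.6419 \cdot 10^{-7}$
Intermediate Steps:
$C = 8$ ($C = -2 + 10 = 8$)
$h{\left(J,u \right)} = 11 + 8 J$ ($h{\left(J,u \right)} = 8 J + 11 = 11 + 8 J$)
$W{\left(q,v \right)} = 2 v \left(11 + 9 q\right)$ ($W{\left(q,v \right)} = \left(q + \left(11 + 8 q\right)\right) \left(v + v\right) = \left(11 + 9 q\right) 2 v = 2 v \left(11 + 9 q\right)$)
$\frac{1}{-444527 + W{\left(-801,-154 \right)}} = \frac{1}{-444527 + 2 \left(-154\right) \left(11 + 9 \left(-801\right)\right)} = \frac{1}{-444527 + 2 \left(-154\right) \left(11 - 7209\right)} = \frac{1}{-444527 + 2 \left(-154\right) \left(-7198\right)} = \frac{1}{-444527 + 2216984} = \frac{1}{1772457}$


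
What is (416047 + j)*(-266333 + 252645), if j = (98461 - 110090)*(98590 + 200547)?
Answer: 47610260348688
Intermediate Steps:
j = -3478664173 (j = -11629*299137 = -3478664173)
(416047 + j)*(-266333 + 252645) = (416047 - 3478664173)*(-266333 + 252645) = -3478248126*(-13688) = 47610260348688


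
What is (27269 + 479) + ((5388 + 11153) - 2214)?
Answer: 42075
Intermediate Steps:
(27269 + 479) + ((5388 + 11153) - 2214) = 27748 + (16541 - 2214) = 27748 + 14327 = 42075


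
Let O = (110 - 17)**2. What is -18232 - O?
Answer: -26881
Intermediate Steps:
O = 8649 (O = 93**2 = 8649)
-18232 - O = -18232 - 1*8649 = -18232 - 8649 = -26881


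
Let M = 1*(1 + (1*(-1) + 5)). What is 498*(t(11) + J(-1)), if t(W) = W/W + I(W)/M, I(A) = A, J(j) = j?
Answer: 5478/5 ≈ 1095.6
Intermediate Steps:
M = 5 (M = 1*(1 + (-1 + 5)) = 1*(1 + 4) = 1*5 = 5)
t(W) = 1 + W/5 (t(W) = W/W + W/5 = 1 + W*(⅕) = 1 + W/5)
498*(t(11) + J(-1)) = 498*((1 + (⅕)*11) - 1) = 498*((1 + 11/5) - 1) = 498*(16/5 - 1) = 498*(11/5) = 5478/5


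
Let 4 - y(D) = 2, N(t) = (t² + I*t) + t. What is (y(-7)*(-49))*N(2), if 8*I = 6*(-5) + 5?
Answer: 49/2 ≈ 24.500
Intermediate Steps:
I = -25/8 (I = (6*(-5) + 5)/8 = (-30 + 5)/8 = (⅛)*(-25) = -25/8 ≈ -3.1250)
N(t) = t² - 17*t/8 (N(t) = (t² - 25*t/8) + t = t² - 17*t/8)
y(D) = 2 (y(D) = 4 - 1*2 = 4 - 2 = 2)
(y(-7)*(-49))*N(2) = (2*(-49))*((⅛)*2*(-17 + 8*2)) = -49*2*(-17 + 16)/4 = -49*2*(-1)/4 = -98*(-¼) = 49/2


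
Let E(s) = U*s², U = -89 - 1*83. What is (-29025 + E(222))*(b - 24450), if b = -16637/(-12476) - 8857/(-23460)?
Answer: 74589995131500669/358685 ≈ 2.0795e+11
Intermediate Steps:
U = -172 (U = -89 - 83 = -172)
b = 1841191/1076055 (b = -16637*(-1/12476) - 8857*(-1/23460) = 16637/12476 + 521/1380 = 1841191/1076055 ≈ 1.7111)
E(s) = -172*s²
(-29025 + E(222))*(b - 24450) = (-29025 - 172*222²)*(1841191/1076055 - 24450) = (-29025 - 172*49284)*(-26307703559/1076055) = (-29025 - 8476848)*(-26307703559/1076055) = -8505873*(-26307703559/1076055) = 74589995131500669/358685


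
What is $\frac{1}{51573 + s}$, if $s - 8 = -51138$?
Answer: $\frac{1}{443} \approx 0.0022573$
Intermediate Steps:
$s = -51130$ ($s = 8 - 51138 = -51130$)
$\frac{1}{51573 + s} = \frac{1}{51573 - 51130} = \frac{1}{443}$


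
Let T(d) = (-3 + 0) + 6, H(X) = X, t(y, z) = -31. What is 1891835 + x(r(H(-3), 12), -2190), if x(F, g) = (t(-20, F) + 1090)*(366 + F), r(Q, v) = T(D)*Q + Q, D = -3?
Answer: 2266721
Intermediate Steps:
T(d) = 3 (T(d) = -3 + 6 = 3)
r(Q, v) = 4*Q (r(Q, v) = 3*Q + Q = 4*Q)
x(F, g) = 387594 + 1059*F (x(F, g) = (-31 + 1090)*(366 + F) = 1059*(366 + F) = 387594 + 1059*F)
1891835 + x(r(H(-3), 12), -2190) = 1891835 + (387594 + 1059*(4*(-3))) = 1891835 + (387594 + 1059*(-12)) = 1891835 + (387594 - 12708) = 1891835 + 374886 = 2266721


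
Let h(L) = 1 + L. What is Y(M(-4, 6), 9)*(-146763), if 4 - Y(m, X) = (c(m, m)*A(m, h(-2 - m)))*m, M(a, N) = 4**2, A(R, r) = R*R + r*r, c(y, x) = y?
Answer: 20475786708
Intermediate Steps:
A(R, r) = R**2 + r**2
M(a, N) = 16
Y(m, X) = 4 - m**2*(m**2 + (-1 - m)**2) (Y(m, X) = 4 - m*(m**2 + (1 + (-2 - m))**2)*m = 4 - m*(m**2 + (-1 - m)**2)*m = 4 - m**2*(m**2 + (-1 - m)**2))
Y(M(-4, 6), 9)*(-146763) = (4 - 1*16**2*(16**2 + (1 + 16)**2))*(-146763) = (4 - 1*256*(256 + 17**2))*(-146763) = (4 - 1*256*(256 + 289))*(-146763) = (4 - 1*256*545)*(-146763) = (4 - 139520)*(-146763) = -139516*(-146763) = 20475786708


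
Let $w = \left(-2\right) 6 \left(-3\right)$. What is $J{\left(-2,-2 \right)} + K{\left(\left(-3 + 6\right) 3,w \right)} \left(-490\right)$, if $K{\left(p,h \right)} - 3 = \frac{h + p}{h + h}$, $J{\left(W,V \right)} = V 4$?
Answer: $- \frac{7137}{4} \approx -1784.3$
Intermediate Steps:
$J{\left(W,V \right)} = 4 V$
$w = 36$ ($w = \left(-12\right) \left(-3\right) = 36$)
$K{\left(p,h \right)} = 3 + \frac{h + p}{2 h}$ ($K{\left(p,h \right)} = 3 + \frac{h + p}{h + h} = 3 + \frac{h + p}{2 h}$)
$J{\left(-2,-2 \right)} + K{\left(\left(-3 + 6\right) 3,w \right)} \left(-490\right) = 4 \left(-2\right) + \frac{\left(-3 + 6\right) 3 + 7 \cdot 36}{2 \cdot 36} \left(-490\right) = -8 + \frac{1}{2} \cdot \frac{1}{36} \left(3 \cdot 3 + 252\right) \left(-490\right) = -8 + \frac{1}{2} \cdot \frac{1}{36} \left(9 + 252\right) \left(-490\right) = -8 + \frac{1}{2} \cdot \frac{1}{36} \cdot 261 \left(-490\right) = -8 + \frac{29}{8} \left(-490\right) = -8 - \frac{7105}{4} = - \frac{7137}{4}$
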